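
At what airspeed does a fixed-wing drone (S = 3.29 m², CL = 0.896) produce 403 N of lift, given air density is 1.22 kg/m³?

L = ½ρv²S·CL ⇒ v = √(2L/(ρ·S·CL))
v = √(2 × 403 / (1.22 × 3.29 × 0.896)) = √224.1 = 15 m/s

v = 15 m/s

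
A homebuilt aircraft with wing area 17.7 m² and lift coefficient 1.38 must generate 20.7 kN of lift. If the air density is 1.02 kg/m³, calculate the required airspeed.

v = 40.8 m/s

L = ½ρv²S·CL ⇒ v = √(2L/(ρ·S·CL))
v = √(2 × 20700 / (1.02 × 17.7 × 1.38)) = √1662 = 40.8 m/s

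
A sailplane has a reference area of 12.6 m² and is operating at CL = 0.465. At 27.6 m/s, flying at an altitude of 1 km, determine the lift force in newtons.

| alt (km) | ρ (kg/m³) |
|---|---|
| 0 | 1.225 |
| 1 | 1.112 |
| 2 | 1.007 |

L = 2480 N

At 1 km, from the table: ρ = 1.112 kg/m³.
Dynamic pressure q = ½ρv² = ½ × 1.112 × 27.6² = 423.5 Pa.
L = q·S·CL = 423.5 × 12.6 × 0.465 = 2480 N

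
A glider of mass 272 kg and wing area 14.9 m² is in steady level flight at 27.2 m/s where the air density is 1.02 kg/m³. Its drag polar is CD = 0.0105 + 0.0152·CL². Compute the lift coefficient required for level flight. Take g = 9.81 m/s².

Level flight ⇒ L = W = m·g = 272 × 9.81 = 2668.3 N.
Dynamic pressure q = 0.5 × 1.02 × 27.2² = 377.3 Pa.
CL = 2W/(ρv²S) = 2×2668.3/(1.02×27.2²×14.9) = 0.4746.

CL = 0.475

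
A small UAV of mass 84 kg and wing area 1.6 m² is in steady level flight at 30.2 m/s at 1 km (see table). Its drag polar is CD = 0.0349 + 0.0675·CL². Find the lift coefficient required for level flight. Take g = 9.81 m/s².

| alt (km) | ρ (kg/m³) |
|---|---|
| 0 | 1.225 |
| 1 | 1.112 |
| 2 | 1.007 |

CL = 1.02

At 1 km, from the table: ρ = 1.112 kg/m³.
In steady level flight, lift balances weight: W = mg = 84 × 9.81 = 824.04 N.
q = ½ρv² = ½ × 1.112 × 30.2² = 507.1 Pa.
CL = W/(q·S) = 824.04 / (507.1 × 1.6) = 1.016.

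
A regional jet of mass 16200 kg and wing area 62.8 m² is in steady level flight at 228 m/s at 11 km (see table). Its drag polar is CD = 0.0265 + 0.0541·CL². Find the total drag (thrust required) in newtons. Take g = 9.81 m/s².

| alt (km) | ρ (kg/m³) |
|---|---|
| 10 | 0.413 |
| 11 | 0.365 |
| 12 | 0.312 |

At 11 km, from the table: ρ = 0.365 kg/m³.
Weight W = mg = 16200 × 9.81 = 1.5892×10^5 N; in level flight L = W.
Dynamic pressure q = 0.5 × 0.365 × 228² = 9487 Pa.
CL = 2W/(ρv²S) = 2×1.5892×10^5/(0.365×228²×62.8) = 0.2667.
CD = 0.0265 + 0.0541 × 0.2667² = 0.03035.
D = q·S·CD = 9487 × 62.8 × 0.03035 = 18080 N

D = 18100 N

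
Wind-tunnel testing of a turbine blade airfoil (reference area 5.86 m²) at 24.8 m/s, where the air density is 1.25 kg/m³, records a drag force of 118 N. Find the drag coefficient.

CD = 0.0524

From D = ½ρv²S·CD, rearranging gives CD = 2D/(ρv²S).
CD = 2 × 118 / (1.25 × 24.8² × 5.86) = 0.0524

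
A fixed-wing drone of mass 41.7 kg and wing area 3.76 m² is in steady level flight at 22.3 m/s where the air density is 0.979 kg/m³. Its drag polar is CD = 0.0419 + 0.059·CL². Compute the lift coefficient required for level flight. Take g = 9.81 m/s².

CL = 0.447

Weight W = mg = 41.7 × 9.81 = 409.08 N; in level flight L = W.
q = ½ρv² = ½ × 0.979 × 22.3² = 243.4 Pa.
CL = 2W/(ρv²S) = 2×409.08/(0.979×22.3²×3.76) = 0.4469.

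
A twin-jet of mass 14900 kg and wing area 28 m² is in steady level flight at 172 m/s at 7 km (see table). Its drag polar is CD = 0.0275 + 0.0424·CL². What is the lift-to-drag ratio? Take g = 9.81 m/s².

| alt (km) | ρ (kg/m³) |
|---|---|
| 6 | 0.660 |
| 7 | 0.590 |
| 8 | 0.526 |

L/D = 14

At 7 km, from the table: ρ = 0.590 kg/m³.
Level flight ⇒ L = W = m·g = 14900 × 9.81 = 1.4617×10^5 N.
Dynamic pressure q = 0.5 × 0.59 × 172² = 8727 Pa.
CL = 2W/(ρv²S) = 2×1.4617×10^5/(0.59×172²×28) = 0.5982.
CD = 0.0275 + 0.0424 × 0.5982² = 0.04267.
L/D = CL/CD = 0.5982 / 0.04267 = 14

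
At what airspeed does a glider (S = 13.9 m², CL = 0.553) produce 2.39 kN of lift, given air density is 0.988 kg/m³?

L = ½ρv²S·CL ⇒ v = √(2L/(ρ·S·CL))
v = √(2 × 2390 / (0.988 × 13.9 × 0.553)) = √629.4 = 25.1 m/s

v = 25.1 m/s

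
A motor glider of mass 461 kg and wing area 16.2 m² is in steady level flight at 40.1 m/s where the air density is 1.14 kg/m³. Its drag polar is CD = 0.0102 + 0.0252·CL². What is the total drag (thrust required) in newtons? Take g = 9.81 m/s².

Level flight ⇒ L = W = m·g = 461 × 9.81 = 4522.4 N.
Dynamic pressure q = 0.5 × 1.14 × 40.1² = 916.6 Pa.
CL = W/(q·S) = 4522.4 / (916.6 × 16.2) = 0.3046.
CD = 0.0102 + 0.0252 × 0.3046² = 0.01254.
D = q·S·CD = 916.6 × 16.2 × 0.01254 = 186.2 N

D = 186 N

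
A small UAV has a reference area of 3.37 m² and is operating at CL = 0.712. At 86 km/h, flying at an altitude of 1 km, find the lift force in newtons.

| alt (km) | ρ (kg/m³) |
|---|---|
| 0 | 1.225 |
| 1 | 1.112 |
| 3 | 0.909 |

At 1 km, from the table: ρ = 1.112 kg/m³.
Convert speed: v = 86 km/h ÷ 3.6 = 23.89 m/s.
Dynamic pressure q = ½ρv² = ½ × 1.112 × 23.89² = 317.3 Pa.
L = q·S·CL = 317.3 × 3.37 × 0.712 = 761 N

L = 761 N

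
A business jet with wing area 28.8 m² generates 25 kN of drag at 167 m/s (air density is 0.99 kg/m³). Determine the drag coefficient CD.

From D = ½ρv²S·CD, rearranging gives CD = 2D/(ρv²S).
CD = 2 × 25000 / (0.99 × 167² × 28.8) = 0.0629

CD = 0.0629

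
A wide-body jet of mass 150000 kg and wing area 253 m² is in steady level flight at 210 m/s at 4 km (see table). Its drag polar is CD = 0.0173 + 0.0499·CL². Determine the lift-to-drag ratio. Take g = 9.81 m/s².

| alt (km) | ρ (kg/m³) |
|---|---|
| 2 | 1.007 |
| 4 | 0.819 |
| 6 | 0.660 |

At 4 km, from the table: ρ = 0.819 kg/m³.
Level flight ⇒ L = W = m·g = 150000 × 9.81 = 1.4715×10^6 N.
q = ½ρv² = ½ × 0.819 × 210² = 18060 Pa.
CL = 2W/(ρv²S) = 2×1.4715×10^6/(0.819×210²×253) = 0.3221.
CD = 0.0173 + 0.0499 × 0.3221² = 0.02248.
L/D = CL/CD = 0.3221 / 0.02248 = 14.3

L/D = 14.3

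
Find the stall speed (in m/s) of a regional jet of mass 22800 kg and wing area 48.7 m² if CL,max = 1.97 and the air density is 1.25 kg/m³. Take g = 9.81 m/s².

V_stall = 61.1 m/s

Weight W = mg = 22800 × 9.81 = 2.237×10^5 N.
V_stall = √(2W/(ρ·S·CL,max)) = √(2 × 2.237×10^5 / (1.25 × 48.7 × 1.97))
V_stall = √3730 = 61.1 m/s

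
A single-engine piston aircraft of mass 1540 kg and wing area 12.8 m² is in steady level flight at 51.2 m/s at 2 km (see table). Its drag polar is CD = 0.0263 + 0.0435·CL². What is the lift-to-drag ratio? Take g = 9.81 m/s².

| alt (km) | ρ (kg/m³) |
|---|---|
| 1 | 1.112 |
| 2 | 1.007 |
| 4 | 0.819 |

L/D = 14.6

At 2 km, from the table: ρ = 1.007 kg/m³.
Weight W = mg = 1540 × 9.81 = 15107 N; in level flight L = W.
q = ½ρv² = ½ × 1.007 × 51.2² = 1320 Pa.
CL = W/(q·S) = 15107 / (1320 × 12.8) = 0.8942.
CD = 0.0263 + 0.0435 × 0.8942² = 0.06108.
L/D = CL/CD = 0.8942 / 0.06108 = 14.6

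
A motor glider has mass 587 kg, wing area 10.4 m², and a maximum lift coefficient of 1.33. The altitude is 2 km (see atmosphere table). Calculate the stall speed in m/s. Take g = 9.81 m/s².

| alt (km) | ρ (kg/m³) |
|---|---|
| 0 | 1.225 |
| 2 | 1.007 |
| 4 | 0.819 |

At 2 km, from the table: ρ = 1.007 kg/m³.
Stall occurs when L = W at CL,max. W = mg = 587 × 9.81 = 5758 N.
V_stall = √(2W/(ρ·S·CL,max)) = √(2 × 5758 / (1.007 × 10.4 × 1.33))
V_stall = √826.8 = 28.8 m/s

V_stall = 28.8 m/s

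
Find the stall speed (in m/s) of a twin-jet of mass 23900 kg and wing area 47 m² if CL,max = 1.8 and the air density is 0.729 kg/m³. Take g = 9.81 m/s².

V_stall = 87.2 m/s

Weight W = mg = 23900 × 9.81 = 2.345×10^5 N.
From L = ½ρV²S·CL,max = W: V_stall = √(2W/(ρSCL,max)) = √(2·2.345×10^5/(0.729·47·1.8))
V_stall = √7603 = 87.2 m/s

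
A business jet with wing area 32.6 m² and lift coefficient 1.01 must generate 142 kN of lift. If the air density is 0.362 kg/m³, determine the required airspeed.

L = ½ρv²S·CL ⇒ v = √(2L/(ρ·S·CL))
v = √(2 × 1.42×10^5 / (0.362 × 32.6 × 1.01)) = √23830 = 154 m/s

v = 154 m/s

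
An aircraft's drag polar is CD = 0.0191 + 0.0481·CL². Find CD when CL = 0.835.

CD = 0.0526

CD = 0.0191 + 0.0481 × 0.835² = 0.0191 + 0.03354 = 0.0526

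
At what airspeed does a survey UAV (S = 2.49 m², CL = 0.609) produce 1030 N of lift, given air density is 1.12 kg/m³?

L = ½ρv²S·CL ⇒ v = √(2L/(ρ·S·CL))
v = √(2 × 1030 / (1.12 × 2.49 × 0.609)) = √1213 = 34.8 m/s

v = 34.8 m/s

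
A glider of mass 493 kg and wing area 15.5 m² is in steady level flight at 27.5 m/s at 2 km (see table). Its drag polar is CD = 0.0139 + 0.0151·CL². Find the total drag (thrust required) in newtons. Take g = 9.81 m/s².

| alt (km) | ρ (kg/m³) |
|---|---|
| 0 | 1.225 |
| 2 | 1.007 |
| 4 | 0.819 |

At 2 km, from the table: ρ = 1.007 kg/m³.
In steady level flight, lift balances weight: W = mg = 493 × 9.81 = 4836.3 N.
q = ½ρv² = ½ × 1.007 × 27.5² = 380.8 Pa.
Required CL = L/(qS) = 4836.3/(380.8·15.5) = 0.8194.
CD = 0.0139 + 0.0151 × 0.8194² = 0.02404.
D = q·S·CD = 380.8 × 15.5 × 0.02404 = 141.9 N

D = 142 N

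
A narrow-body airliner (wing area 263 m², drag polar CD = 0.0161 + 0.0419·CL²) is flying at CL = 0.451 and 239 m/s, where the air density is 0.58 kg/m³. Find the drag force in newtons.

CD = 0.0161 + 0.0419 × 0.451² = 0.02462
D = ½ρv²S·CD = ½ × 0.58 × 239² × 263 × 0.02462 = 1.07×10^5 N

D = 1.07×10^5 N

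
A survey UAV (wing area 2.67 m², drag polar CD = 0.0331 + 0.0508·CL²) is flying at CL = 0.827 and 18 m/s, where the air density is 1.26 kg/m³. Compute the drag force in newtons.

D = 37 N

CD = 0.0331 + 0.0508 × 0.827² = 0.06784
D = ½ρv²S·CD = ½ × 1.26 × 18² × 2.67 × 0.06784 = 37 N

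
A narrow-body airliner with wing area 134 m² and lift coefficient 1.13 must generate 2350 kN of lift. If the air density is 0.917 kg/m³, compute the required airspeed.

L = ½ρv²S·CL ⇒ v = √(2L/(ρ·S·CL))
v = √(2 × 2.35×10^6 / (0.917 × 134 × 1.13)) = √33850 = 184 m/s

v = 184 m/s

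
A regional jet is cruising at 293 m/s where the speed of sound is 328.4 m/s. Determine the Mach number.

M = v/a = 293 / 328.4 = 0.892

M = 0.892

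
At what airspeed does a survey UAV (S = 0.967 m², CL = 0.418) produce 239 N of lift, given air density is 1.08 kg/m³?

L = ½ρv²S·CL ⇒ v = √(2L/(ρ·S·CL))
v = √(2 × 239 / (1.08 × 0.967 × 0.418)) = √1095 = 33.1 m/s

v = 33.1 m/s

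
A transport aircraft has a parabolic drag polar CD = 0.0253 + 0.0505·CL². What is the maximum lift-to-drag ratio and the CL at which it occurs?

For CD = CD0 + K·CL², (L/D)max occurs at CL* = √(CD0/K) and equals 1/(2√(K·CD0)).
(L/D)max = 1/(2√(0.0505 × 0.0253)) = 1/(2 × 0.03574) = 14
CL* = √(0.0253/0.0505) = 0.708

(L/D)max = 14, at CL = 0.708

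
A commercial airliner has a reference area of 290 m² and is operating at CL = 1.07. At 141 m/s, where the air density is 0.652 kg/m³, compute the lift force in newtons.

L = 2.01×10^6 N

Dynamic pressure q = ½ρv² = ½ × 0.652 × 141² = 6481 Pa.
L = q·S·CL = 6481 × 290 × 1.07 = 2.01×10^6 N ≈ 2010 kN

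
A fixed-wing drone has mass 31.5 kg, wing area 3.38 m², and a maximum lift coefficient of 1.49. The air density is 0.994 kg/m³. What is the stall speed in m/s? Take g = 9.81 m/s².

V_stall = 11.1 m/s

Stall occurs when L = W at CL,max. W = mg = 31.5 × 9.81 = 309 N.
From L = ½ρV²S·CL,max = W: V_stall = √(2W/(ρSCL,max)) = √(2·309/(0.994·3.38·1.49))
V_stall = √123.5 = 11.1 m/s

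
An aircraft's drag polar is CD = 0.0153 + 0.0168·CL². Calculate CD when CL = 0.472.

CD = 0.019

CD = 0.0153 + 0.0168 × 0.472² = 0.0153 + 0.003743 = 0.019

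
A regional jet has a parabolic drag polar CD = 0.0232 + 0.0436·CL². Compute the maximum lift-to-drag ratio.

For CD = CD0 + K·CL², (L/D)max occurs at CL* = √(CD0/K) and equals 1/(2√(K·CD0)).
(L/D)max = 1/(2√(0.0436 × 0.0232)) = 1/(2 × 0.0318) = 15.7

(L/D)max = 15.7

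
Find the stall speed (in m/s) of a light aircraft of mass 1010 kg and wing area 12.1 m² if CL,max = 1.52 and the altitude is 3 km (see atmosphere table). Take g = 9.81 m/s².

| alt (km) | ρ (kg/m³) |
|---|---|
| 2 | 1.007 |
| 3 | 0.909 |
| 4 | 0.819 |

V_stall = 34.4 m/s

At 3 km, from the table: ρ = 0.909 kg/m³.
Weight W = mg = 1010 × 9.81 = 9908 N.
V_stall = √(2W/(ρ·S·CL,max)) = √(2 × 9908 / (0.909 × 12.1 × 1.52))
V_stall = √1185 = 34.4 m/s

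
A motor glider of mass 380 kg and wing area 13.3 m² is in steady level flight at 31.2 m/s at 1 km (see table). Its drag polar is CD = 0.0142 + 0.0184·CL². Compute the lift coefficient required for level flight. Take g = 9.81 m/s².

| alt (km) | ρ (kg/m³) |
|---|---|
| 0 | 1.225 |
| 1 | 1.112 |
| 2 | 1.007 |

CL = 0.518

At 1 km, from the table: ρ = 1.112 kg/m³.
Level flight ⇒ L = W = m·g = 380 × 9.81 = 3727.8 N.
Dynamic pressure q = 0.5 × 1.112 × 31.2² = 541.2 Pa.
CL = W/(q·S) = 3727.8 / (541.2 × 13.3) = 0.5179.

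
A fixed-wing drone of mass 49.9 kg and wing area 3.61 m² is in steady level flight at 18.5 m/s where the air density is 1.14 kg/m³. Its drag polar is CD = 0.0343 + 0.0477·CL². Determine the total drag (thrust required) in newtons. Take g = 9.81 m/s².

D = 40.4 N

In steady level flight, lift balances weight: W = mg = 49.9 × 9.81 = 489.52 N.
Dynamic pressure q = 0.5 × 1.14 × 18.5² = 195.1 Pa.
CL = W/(q·S) = 489.52 / (195.1 × 3.61) = 0.6951.
CD = 0.0343 + 0.0477 × 0.6951² = 0.05735.
D = q·S·CD = 195.1 × 3.61 × 0.05735 = 40.39 N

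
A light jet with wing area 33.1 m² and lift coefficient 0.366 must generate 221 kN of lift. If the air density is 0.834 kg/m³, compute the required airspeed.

L = ½ρv²S·CL ⇒ v = √(2L/(ρ·S·CL))
v = √(2 × 2.21×10^5 / (0.834 × 33.1 × 0.366)) = √43750 = 209 m/s

v = 209 m/s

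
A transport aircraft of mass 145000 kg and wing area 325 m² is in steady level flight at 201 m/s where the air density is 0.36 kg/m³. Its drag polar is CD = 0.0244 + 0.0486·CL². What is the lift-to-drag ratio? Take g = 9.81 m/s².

L/D = 14.3

Level flight ⇒ L = W = m·g = 145000 × 9.81 = 1.4224×10^6 N.
q = ½ρv² = ½ × 0.36 × 201² = 7272 Pa.
Required CL = L/(qS) = 1.4224×10^6/(7272·325) = 0.6019.
CD = 0.0244 + 0.0486 × 0.6019² = 0.042.
L/D = CL/CD = 0.6019 / 0.042 = 14.3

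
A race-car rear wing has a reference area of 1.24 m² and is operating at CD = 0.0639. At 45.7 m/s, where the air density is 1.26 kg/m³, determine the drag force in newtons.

D = ½ρv²S·CD = ½ × 1.26 × 45.7² × 1.24 × 0.0639 = 104 N

D = 104 N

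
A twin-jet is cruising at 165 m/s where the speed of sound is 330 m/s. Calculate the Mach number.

M = v/a = 165 / 330 = 0.5

M = 0.5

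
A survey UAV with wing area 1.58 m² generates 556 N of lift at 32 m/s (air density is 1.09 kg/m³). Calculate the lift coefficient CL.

CL = 0.631

From L = ½ρv²S·CL, rearranging gives CL = 2L/(ρv²S).
CL = 2 × 556 / (1.09 × 32² × 1.58) = 0.631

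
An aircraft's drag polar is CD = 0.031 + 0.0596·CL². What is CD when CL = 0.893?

CD = 0.031 + 0.0596 × 0.893² = 0.031 + 0.04753 = 0.0785

CD = 0.0785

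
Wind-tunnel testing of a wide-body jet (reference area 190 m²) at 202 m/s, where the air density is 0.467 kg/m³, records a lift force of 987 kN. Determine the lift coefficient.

CL = 0.545

From L = ½ρv²S·CL, rearranging gives CL = 2L/(ρv²S).
CL = 2 × 9.87×10^5 / (0.467 × 202² × 190) = 0.545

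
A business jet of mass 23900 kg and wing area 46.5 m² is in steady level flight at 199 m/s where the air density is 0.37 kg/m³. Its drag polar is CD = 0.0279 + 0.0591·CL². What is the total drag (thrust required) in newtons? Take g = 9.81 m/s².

D = 19000 N

Level flight ⇒ L = W = m·g = 23900 × 9.81 = 2.3446×10^5 N.
Dynamic pressure q = 0.5 × 0.37 × 199² = 7326 Pa.
CL = W/(q·S) = 2.3446×10^5 / (7326 × 46.5) = 0.6882.
CD = 0.0279 + 0.0591 × 0.6882² = 0.05589.
D = q·S·CD = 7326 × 46.5 × 0.05589 = 19040 N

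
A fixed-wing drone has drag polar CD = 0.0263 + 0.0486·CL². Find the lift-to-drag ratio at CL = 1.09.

CD = 0.0263 + 0.0486 × 1.09² = 0.08404
L/D = CL/CD = 1.09 / 0.08404 = 13

L/D = 13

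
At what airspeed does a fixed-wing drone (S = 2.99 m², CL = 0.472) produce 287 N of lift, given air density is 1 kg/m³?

L = ½ρv²S·CL ⇒ v = √(2L/(ρ·S·CL))
v = √(2 × 287 / (1 × 2.99 × 0.472)) = √406.7 = 20.2 m/s

v = 20.2 m/s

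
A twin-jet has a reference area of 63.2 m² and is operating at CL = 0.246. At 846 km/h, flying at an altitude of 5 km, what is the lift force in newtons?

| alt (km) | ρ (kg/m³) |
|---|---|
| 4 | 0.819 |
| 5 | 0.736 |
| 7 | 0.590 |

L = 3.16×10^5 N

At 5 km, from the table: ρ = 0.736 kg/m³.
Convert speed: v = 846 km/h ÷ 3.6 = 235 m/s.
Dynamic pressure q = ½ρv² = ½ × 0.736 × 235² = 20320 Pa.
L = q·S·CL = 20320 × 63.2 × 0.246 = 3.16×10^5 N ≈ 316 kN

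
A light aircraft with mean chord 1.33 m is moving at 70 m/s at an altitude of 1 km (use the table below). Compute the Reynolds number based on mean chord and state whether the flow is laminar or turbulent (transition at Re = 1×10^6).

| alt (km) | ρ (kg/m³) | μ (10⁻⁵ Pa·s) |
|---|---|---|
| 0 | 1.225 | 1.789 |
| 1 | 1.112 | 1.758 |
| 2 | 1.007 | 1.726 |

Re = 5.89×10^6 (turbulent)

At 1 km, from the table: ρ = 1.112 kg/m³, μ = 1.758×10⁻⁵ Pa·s.
Re = ρ·v·c/μ = 1.112 × 70 × 1.33 / (1.758×10⁻⁵) = 5.89×10^6
Since 5.89×10^6 > 1×10^6, the flow is turbulent.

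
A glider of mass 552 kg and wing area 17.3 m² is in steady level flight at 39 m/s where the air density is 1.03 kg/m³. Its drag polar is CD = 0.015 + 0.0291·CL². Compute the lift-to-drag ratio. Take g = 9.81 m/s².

L/D = 20.3

Level flight ⇒ L = W = m·g = 552 × 9.81 = 5415.1 N.
Dynamic pressure q = 0.5 × 1.03 × 39² = 783.3 Pa.
Required CL = L/(qS) = 5415.1/(783.3·17.3) = 0.3996.
CD = 0.015 + 0.0291 × 0.3996² = 0.01965.
L/D = CL/CD = 0.3996 / 0.01965 = 20.3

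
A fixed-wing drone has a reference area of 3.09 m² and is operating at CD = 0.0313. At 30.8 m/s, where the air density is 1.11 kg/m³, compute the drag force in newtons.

D = 50.9 N

Dynamic pressure q = ½ρv² = ½ × 1.11 × 30.8² = 526.5 Pa.
D = q·S·CD = 526.5 × 3.09 × 0.0313 = 50.9 N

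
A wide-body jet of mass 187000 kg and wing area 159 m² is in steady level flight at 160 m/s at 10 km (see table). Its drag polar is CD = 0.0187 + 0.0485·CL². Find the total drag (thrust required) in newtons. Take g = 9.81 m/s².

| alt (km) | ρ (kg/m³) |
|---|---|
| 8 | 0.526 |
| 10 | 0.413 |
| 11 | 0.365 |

D = 2.1×10^5 N

At 10 km, from the table: ρ = 0.413 kg/m³.
In steady level flight, lift balances weight: W = mg = 187000 × 9.81 = 1.8345×10^6 N.
q = ½ρv² = ½ × 0.413 × 160² = 5286 Pa.
CL = W/(q·S) = 1.8345×10^6 / (5286 × 159) = 2.182.
CD = 0.0187 + 0.0485 × 2.182² = 0.2497.
D = q·S·CD = 5286 × 159 × 0.2497 = 2.099×10^5 N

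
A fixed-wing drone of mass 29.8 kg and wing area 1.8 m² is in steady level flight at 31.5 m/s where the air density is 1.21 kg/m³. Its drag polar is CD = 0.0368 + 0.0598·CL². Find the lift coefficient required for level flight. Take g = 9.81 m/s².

Weight W = mg = 29.8 × 9.81 = 292.34 N; in level flight L = W.
q = ½ρv² = ½ × 1.21 × 31.5² = 600.3 Pa.
Required CL = L/(qS) = 292.34/(600.3·1.8) = 0.2705.

CL = 0.271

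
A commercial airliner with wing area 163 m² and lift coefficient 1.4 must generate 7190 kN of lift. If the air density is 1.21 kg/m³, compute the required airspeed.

L = ½ρv²S·CL ⇒ v = √(2L/(ρ·S·CL))
v = √(2 × 7.19×10^6 / (1.21 × 163 × 1.4)) = √52080 = 228 m/s

v = 228 m/s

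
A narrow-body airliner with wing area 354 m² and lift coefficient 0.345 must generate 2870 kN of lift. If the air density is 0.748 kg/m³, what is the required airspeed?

v = 251 m/s

L = ½ρv²S·CL ⇒ v = √(2L/(ρ·S·CL))
v = √(2 × 2.87×10^6 / (0.748 × 354 × 0.345)) = √62830 = 251 m/s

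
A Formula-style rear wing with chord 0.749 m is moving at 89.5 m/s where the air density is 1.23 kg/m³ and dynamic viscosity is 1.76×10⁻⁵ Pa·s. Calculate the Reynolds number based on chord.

Re = 4.68×10^6

Re = ρ·v·c/μ = 1.23 × 89.5 × 0.749 / (1.76×10⁻⁵) = 4.68×10^6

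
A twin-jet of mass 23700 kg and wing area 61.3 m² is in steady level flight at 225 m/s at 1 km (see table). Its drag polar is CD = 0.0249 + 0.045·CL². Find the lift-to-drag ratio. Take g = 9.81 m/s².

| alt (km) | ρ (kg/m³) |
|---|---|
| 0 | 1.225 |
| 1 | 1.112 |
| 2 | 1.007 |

L/D = 5.24

At 1 km, from the table: ρ = 1.112 kg/m³.
Level flight ⇒ L = W = m·g = 23700 × 9.81 = 2.325×10^5 N.
q = ½ρv² = ½ × 1.112 × 225² = 28150 Pa.
Required CL = L/(qS) = 2.325×10^5/(28150·61.3) = 0.1347.
CD = 0.0249 + 0.045 × 0.1347² = 0.02572.
L/D = CL/CD = 0.1347 / 0.02572 = 5.24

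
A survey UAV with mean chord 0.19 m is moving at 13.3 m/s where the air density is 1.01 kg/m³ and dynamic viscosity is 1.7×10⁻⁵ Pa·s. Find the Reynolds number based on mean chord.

Re = ρ·v·c/μ = 1.01 × 13.3 × 0.19 / (1.7×10⁻⁵) = 1.5×10^5

Re = 1.5×10^5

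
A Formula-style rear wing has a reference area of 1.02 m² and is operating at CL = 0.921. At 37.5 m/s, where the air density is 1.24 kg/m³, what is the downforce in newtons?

L = 819 N

Dynamic pressure q = ½ρv² = ½ × 1.24 × 37.5² = 871.9 Pa.
L = q·S·CL = 871.9 × 1.02 × 0.921 = 819 N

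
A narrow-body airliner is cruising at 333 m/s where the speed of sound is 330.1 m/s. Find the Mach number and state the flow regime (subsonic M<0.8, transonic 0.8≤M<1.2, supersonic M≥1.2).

M = 1.01 (transonic)

M = v/a = 333 / 330.1 = 1.01
M = 1.01 → transonic.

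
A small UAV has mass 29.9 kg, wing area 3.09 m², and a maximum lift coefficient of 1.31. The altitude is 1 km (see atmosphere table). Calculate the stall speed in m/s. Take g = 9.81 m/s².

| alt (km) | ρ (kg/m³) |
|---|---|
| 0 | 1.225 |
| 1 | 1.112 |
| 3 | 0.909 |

V_stall = 11.4 m/s

At 1 km, from the table: ρ = 1.112 kg/m³.
At stall, lift equals weight: L = W = m·g = 29.9 × 9.81 = 293.3 N.
From L = ½ρV²S·CL,max = W: V_stall = √(2W/(ρSCL,max)) = √(2·293.3/(1.112·3.09·1.31))
V_stall = √130.3 = 11.4 m/s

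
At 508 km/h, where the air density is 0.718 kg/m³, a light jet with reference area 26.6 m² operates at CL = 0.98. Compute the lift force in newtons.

L = 1.86×10^5 N

Convert speed: v = 508 km/h ÷ 3.6 = 141.1 m/s.
L = ½ρv²S·CL = ½ × 0.718 × 141.1² × 26.6 × 0.98 = 1.86×10^5 N ≈ 186 kN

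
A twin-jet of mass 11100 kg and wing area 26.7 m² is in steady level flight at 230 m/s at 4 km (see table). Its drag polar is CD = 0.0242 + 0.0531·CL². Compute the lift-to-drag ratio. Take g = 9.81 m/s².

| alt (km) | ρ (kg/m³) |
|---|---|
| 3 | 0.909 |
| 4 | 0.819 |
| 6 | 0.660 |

At 4 km, from the table: ρ = 0.819 kg/m³.
Level flight ⇒ L = W = m·g = 11100 × 9.81 = 1.0889×10^5 N.
Dynamic pressure q = 0.5 × 0.819 × 230² = 21660 Pa.
CL = W/(q·S) = 1.0889×10^5 / (21660 × 26.7) = 0.1883.
CD = 0.0242 + 0.0531 × 0.1883² = 0.02608.
L/D = CL/CD = 0.1883 / 0.02608 = 7.22

L/D = 7.22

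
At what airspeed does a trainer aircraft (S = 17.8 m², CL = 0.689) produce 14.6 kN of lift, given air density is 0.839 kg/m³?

v = 53.3 m/s

L = ½ρv²S·CL ⇒ v = √(2L/(ρ·S·CL))
v = √(2 × 14600 / (0.839 × 17.8 × 0.689)) = √2838 = 53.3 m/s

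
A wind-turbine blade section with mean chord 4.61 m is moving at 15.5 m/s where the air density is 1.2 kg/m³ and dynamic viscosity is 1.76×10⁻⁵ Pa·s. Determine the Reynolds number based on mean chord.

Re = ρ·v·c/μ = 1.2 × 15.5 × 4.61 / (1.76×10⁻⁵) = 4.87×10^6

Re = 4.87×10^6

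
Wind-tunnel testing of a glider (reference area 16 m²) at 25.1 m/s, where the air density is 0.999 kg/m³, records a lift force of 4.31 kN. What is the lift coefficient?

From L = ½ρv²S·CL, rearranging gives CL = 2L/(ρv²S).
CL = 2 × 4310 / (0.999 × 25.1² × 16) = 0.856

CL = 0.856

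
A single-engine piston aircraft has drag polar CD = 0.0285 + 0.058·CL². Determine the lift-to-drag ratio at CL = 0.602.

L/D = 12.2

CD = 0.0285 + 0.058 × 0.602² = 0.04952
L/D = CL/CD = 0.602 / 0.04952 = 12.2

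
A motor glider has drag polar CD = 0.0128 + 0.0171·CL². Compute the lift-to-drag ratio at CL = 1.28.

CD = 0.0128 + 0.0171 × 1.28² = 0.04082
L/D = CL/CD = 1.28 / 0.04082 = 31.4

L/D = 31.4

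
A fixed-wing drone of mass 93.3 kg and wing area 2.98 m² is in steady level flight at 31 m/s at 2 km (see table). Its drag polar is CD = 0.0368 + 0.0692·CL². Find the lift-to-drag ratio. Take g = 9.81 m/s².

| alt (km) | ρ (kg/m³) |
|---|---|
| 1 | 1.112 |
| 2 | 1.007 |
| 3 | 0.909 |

L/D = 9.81

At 2 km, from the table: ρ = 1.007 kg/m³.
In steady level flight, lift balances weight: W = mg = 93.3 × 9.81 = 915.27 N.
Dynamic pressure q = 0.5 × 1.007 × 31² = 483.9 Pa.
CL = W/(q·S) = 915.27 / (483.9 × 2.98) = 0.6348.
CD = 0.0368 + 0.0692 × 0.6348² = 0.06468.
L/D = CL/CD = 0.6348 / 0.06468 = 9.81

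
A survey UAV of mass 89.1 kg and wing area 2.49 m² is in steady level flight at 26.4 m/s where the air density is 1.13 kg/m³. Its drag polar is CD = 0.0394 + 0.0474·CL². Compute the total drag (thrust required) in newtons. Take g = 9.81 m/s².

D = 75.6 N

Level flight ⇒ L = W = m·g = 89.1 × 9.81 = 874.07 N.
q = ½ρv² = ½ × 1.13 × 26.4² = 393.8 Pa.
CL = W/(q·S) = 874.07 / (393.8 × 2.49) = 0.8914.
CD = 0.0394 + 0.0474 × 0.8914² = 0.07707.
D = q·S·CD = 393.8 × 2.49 × 0.07707 = 75.57 N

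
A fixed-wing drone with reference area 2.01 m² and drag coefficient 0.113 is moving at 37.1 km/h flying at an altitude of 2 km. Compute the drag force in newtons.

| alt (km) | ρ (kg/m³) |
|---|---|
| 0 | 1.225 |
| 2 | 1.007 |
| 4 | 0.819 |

At 2 km, from the table: ρ = 1.007 kg/m³.
Convert speed: v = 37.1 km/h ÷ 3.6 = 10.31 m/s.
D = ½ρv²S·CD = ½ × 1.007 × 10.31² × 2.01 × 0.113 = 12.1 N

D = 12.1 N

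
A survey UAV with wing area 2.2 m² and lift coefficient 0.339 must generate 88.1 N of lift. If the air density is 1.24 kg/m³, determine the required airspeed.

L = ½ρv²S·CL ⇒ v = √(2L/(ρ·S·CL))
v = √(2 × 88.1 / (1.24 × 2.2 × 0.339)) = √190.5 = 13.8 m/s

v = 13.8 m/s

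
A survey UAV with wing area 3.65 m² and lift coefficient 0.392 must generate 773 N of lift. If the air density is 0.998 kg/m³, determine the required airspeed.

L = ½ρv²S·CL ⇒ v = √(2L/(ρ·S·CL))
v = √(2 × 773 / (0.998 × 3.65 × 0.392)) = √1083 = 32.9 m/s

v = 32.9 m/s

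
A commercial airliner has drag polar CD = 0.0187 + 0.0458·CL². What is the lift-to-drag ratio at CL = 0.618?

L/D = 17.1

CD = 0.0187 + 0.0458 × 0.618² = 0.03619
L/D = CL/CD = 0.618 / 0.03619 = 17.1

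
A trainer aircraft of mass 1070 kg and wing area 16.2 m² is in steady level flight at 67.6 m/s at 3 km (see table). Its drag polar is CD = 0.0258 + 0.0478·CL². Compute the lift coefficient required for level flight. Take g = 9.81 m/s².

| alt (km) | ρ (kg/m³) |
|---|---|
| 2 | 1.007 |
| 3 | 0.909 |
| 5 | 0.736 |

At 3 km, from the table: ρ = 0.909 kg/m³.
In steady level flight, lift balances weight: W = mg = 1070 × 9.81 = 10497 N.
q = ½ρv² = ½ × 0.909 × 67.6² = 2077 Pa.
CL = 2W/(ρv²S) = 2×10497/(0.909×67.6²×16.2) = 0.312.

CL = 0.312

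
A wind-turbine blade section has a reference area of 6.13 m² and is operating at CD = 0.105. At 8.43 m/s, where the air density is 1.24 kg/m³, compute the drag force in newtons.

D = 28.4 N

Dynamic pressure q = ½ρv² = ½ × 1.24 × 8.43² = 44.06 Pa.
D = q·S·CD = 44.06 × 6.13 × 0.105 = 28.4 N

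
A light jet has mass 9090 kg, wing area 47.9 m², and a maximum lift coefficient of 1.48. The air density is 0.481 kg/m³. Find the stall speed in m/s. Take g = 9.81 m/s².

V_stall = 72.3 m/s

Stall occurs when L = W at CL,max. W = mg = 9090 × 9.81 = 89170 N.
From L = ½ρV²S·CL,max = W: V_stall = √(2W/(ρSCL,max)) = √(2·89170/(0.481·47.9·1.48))
V_stall = √5230 = 72.3 m/s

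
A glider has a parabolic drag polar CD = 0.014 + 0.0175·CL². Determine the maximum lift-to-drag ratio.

For CD = CD0 + K·CL², (L/D)max occurs at CL* = √(CD0/K) and equals 1/(2√(K·CD0)).
(L/D)max = 1/(2√(0.0175 × 0.014)) = 1/(2 × 0.01565) = 31.9

(L/D)max = 31.9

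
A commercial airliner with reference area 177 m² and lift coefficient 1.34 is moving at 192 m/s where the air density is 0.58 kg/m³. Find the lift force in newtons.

L = ½ρv²S·CL = ½ × 0.58 × 192² × 177 × 1.34 = 2.54×10^6 N ≈ 2540 kN

L = 2.54×10^6 N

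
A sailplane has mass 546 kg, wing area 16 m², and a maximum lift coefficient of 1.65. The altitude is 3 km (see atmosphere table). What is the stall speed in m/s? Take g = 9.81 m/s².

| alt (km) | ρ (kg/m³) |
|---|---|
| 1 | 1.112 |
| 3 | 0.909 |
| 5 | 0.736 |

At 3 km, from the table: ρ = 0.909 kg/m³.
At stall, lift equals weight: L = W = m·g = 546 × 9.81 = 5356 N.
From L = ½ρV²S·CL,max = W: V_stall = √(2W/(ρSCL,max)) = √(2·5356/(0.909·16·1.65))
V_stall = √446.4 = 21.1 m/s

V_stall = 21.1 m/s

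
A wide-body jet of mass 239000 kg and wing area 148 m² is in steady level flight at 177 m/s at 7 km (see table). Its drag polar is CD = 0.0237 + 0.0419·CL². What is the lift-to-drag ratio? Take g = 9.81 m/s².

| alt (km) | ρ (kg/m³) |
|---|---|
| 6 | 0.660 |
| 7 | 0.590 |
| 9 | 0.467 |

At 7 km, from the table: ρ = 0.590 kg/m³.
Level flight ⇒ L = W = m·g = 239000 × 9.81 = 2.3446×10^6 N.
Dynamic pressure q = 0.5 × 0.59 × 177² = 9242 Pa.
CL = W/(q·S) = 2.3446×10^6 / (9242 × 148) = 1.714.
CD = 0.0237 + 0.0419 × 1.714² = 0.1468.
L/D = CL/CD = 1.714 / 0.1468 = 11.7

L/D = 11.7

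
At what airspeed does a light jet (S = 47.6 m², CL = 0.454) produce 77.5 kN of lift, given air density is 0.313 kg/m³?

L = ½ρv²S·CL ⇒ v = √(2L/(ρ·S·CL))
v = √(2 × 77500 / (0.313 × 47.6 × 0.454)) = √22920 = 151 m/s

v = 151 m/s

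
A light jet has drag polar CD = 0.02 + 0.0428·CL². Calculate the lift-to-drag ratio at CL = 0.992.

L/D = 16

CD = 0.02 + 0.0428 × 0.992² = 0.06212
L/D = CL/CD = 0.992 / 0.06212 = 16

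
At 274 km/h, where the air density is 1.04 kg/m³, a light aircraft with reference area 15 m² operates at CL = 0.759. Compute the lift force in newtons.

L = 34300 N

Convert speed: v = 274 km/h ÷ 3.6 = 76.11 m/s.
L = ½ρv²S·CL = ½ × 1.04 × 76.11² × 15 × 0.759 = 34300 N ≈ 34.3 kN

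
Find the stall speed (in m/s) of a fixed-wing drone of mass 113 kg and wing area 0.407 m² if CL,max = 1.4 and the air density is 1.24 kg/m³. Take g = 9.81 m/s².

V_stall = 56 m/s

Weight W = mg = 113 × 9.81 = 1109 N.
From L = ½ρV²S·CL,max = W: V_stall = √(2W/(ρSCL,max)) = √(2·1109/(1.24·0.407·1.4))
V_stall = √3138 = 56 m/s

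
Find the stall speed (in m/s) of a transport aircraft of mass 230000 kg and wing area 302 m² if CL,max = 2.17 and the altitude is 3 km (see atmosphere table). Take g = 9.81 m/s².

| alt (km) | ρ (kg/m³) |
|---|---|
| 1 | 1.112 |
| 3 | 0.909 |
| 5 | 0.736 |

At 3 km, from the table: ρ = 0.909 kg/m³.
At stall, lift equals weight: L = W = m·g = 230000 × 9.81 = 2.256×10^6 N.
V_stall = √(2W/(ρ·S·CL,max)) = √(2 × 2.256×10^6 / (0.909 × 302 × 2.17))
V_stall = √7575 = 87 m/s

V_stall = 87 m/s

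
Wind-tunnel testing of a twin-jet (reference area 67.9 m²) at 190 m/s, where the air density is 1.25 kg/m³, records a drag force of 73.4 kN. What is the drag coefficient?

CD = 0.0479

From D = ½ρv²S·CD, rearranging gives CD = 2D/(ρv²S).
CD = 2 × 73400 / (1.25 × 190² × 67.9) = 0.0479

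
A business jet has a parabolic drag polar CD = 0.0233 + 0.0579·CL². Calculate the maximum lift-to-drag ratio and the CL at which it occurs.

For CD = CD0 + K·CL², (L/D)max occurs at CL* = √(CD0/K) and equals 1/(2√(K·CD0)).
(L/D)max = 1/(2√(0.0579 × 0.0233)) = 1/(2 × 0.03673) = 13.6
CL* = √(0.0233/0.0579) = 0.634

(L/D)max = 13.6, at CL = 0.634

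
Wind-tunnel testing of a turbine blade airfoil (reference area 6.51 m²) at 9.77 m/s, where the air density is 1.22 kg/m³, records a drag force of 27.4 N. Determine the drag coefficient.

From D = ½ρv²S·CD, rearranging gives CD = 2D/(ρv²S).
CD = 2 × 27.4 / (1.22 × 9.77² × 6.51) = 0.0723

CD = 0.0723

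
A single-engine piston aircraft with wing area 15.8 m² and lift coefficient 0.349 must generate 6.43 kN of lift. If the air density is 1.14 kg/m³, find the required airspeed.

v = 45.2 m/s

L = ½ρv²S·CL ⇒ v = √(2L/(ρ·S·CL))
v = √(2 × 6430 / (1.14 × 15.8 × 0.349)) = √2046 = 45.2 m/s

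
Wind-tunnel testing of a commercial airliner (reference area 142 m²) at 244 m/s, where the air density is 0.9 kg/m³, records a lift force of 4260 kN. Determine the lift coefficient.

From L = ½ρv²S·CL, rearranging gives CL = 2L/(ρv²S).
CL = 2 × 4.26×10^6 / (0.9 × 244² × 142) = 1.12

CL = 1.12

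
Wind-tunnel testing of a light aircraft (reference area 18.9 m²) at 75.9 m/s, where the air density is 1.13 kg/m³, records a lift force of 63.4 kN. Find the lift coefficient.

From L = ½ρv²S·CL, rearranging gives CL = 2L/(ρv²S).
CL = 2 × 63400 / (1.13 × 75.9² × 18.9) = 1.03

CL = 1.03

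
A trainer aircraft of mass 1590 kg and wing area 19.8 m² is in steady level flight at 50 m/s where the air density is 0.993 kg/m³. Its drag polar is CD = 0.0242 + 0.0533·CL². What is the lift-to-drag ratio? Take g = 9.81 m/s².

In steady level flight, lift balances weight: W = mg = 1590 × 9.81 = 15598 N.
Dynamic pressure q = 0.5 × 0.993 × 50² = 1241 Pa.
Required CL = L/(qS) = 15598/(1241·19.8) = 0.6347.
CD = 0.0242 + 0.0533 × 0.6347² = 0.04567.
L/D = CL/CD = 0.6347 / 0.04567 = 13.9

L/D = 13.9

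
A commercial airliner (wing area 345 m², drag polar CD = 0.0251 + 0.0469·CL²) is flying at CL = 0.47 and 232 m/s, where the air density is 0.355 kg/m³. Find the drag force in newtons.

D = 1.17×10^5 N

CD = 0.0251 + 0.0469 × 0.47² = 0.03546
D = ½ρv²S·CD = ½ × 0.355 × 232² × 345 × 0.03546 = 1.17×10^5 N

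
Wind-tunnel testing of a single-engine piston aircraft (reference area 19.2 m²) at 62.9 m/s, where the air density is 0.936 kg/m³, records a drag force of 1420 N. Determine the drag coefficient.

From D = ½ρv²S·CD, rearranging gives CD = 2D/(ρv²S).
CD = 2 × 1420 / (0.936 × 62.9² × 19.2) = 0.0399

CD = 0.0399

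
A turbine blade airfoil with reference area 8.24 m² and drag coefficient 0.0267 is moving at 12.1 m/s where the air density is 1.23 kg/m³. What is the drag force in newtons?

Dynamic pressure q = ½ρv² = ½ × 1.23 × 12.1² = 90.04 Pa.
D = q·S·CD = 90.04 × 8.24 × 0.0267 = 19.8 N

D = 19.8 N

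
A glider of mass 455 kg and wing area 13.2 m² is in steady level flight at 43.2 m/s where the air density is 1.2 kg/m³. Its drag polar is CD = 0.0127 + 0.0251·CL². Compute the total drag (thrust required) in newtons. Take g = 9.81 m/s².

Weight W = mg = 455 × 9.81 = 4463.6 N; in level flight L = W.
q = ½ρv² = ½ × 1.2 × 43.2² = 1120 Pa.
CL = W/(q·S) = 4463.6 / (1120 × 13.2) = 0.302.
CD = 0.0127 + 0.0251 × 0.302² = 0.01499.
D = q·S·CD = 1120 × 13.2 × 0.01499 = 221.5 N

D = 222 N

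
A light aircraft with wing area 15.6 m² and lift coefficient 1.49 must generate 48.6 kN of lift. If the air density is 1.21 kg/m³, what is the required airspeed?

L = ½ρv²S·CL ⇒ v = √(2L/(ρ·S·CL))
v = √(2 × 48600 / (1.21 × 15.6 × 1.49)) = √3456 = 58.8 m/s

v = 58.8 m/s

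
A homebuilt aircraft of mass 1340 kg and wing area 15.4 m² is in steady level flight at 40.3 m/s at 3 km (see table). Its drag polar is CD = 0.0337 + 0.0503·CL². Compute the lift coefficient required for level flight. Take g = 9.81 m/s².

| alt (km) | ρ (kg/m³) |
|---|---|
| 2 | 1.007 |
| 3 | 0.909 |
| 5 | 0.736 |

At 3 km, from the table: ρ = 0.909 kg/m³.
In steady level flight, lift balances weight: W = mg = 1340 × 9.81 = 13145 N.
Dynamic pressure q = 0.5 × 0.909 × 40.3² = 738.1 Pa.
CL = W/(q·S) = 13145 / (738.1 × 15.4) = 1.156.

CL = 1.16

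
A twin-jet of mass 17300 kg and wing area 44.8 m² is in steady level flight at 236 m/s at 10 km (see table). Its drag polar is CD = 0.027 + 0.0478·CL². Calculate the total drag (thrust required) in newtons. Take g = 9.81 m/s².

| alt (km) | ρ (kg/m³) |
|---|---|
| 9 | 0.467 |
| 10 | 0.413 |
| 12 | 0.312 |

D = 16600 N

At 10 km, from the table: ρ = 0.413 kg/m³.
Weight W = mg = 17300 × 9.81 = 1.6971×10^5 N; in level flight L = W.
q = ½ρv² = ½ × 0.413 × 236² = 11500 Pa.
CL = 2W/(ρv²S) = 2×1.6971×10^5/(0.413×236²×44.8) = 0.3294.
CD = 0.027 + 0.0478 × 0.3294² = 0.03219.
D = q·S·CD = 11500 × 44.8 × 0.03219 = 16580 N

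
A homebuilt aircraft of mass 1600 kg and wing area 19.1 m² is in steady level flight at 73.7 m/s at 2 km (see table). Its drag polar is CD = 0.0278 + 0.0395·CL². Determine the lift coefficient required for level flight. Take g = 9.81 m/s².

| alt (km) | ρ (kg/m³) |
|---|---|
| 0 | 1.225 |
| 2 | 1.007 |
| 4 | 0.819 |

CL = 0.3

At 2 km, from the table: ρ = 1.007 kg/m³.
Level flight ⇒ L = W = m·g = 1600 × 9.81 = 15696 N.
q = ½ρv² = ½ × 1.007 × 73.7² = 2735 Pa.
CL = W/(q·S) = 15696 / (2735 × 19.1) = 0.3005.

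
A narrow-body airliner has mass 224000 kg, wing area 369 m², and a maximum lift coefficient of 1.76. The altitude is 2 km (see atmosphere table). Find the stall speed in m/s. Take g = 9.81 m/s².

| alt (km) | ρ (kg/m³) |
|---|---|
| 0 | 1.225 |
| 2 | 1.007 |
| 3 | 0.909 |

At 2 km, from the table: ρ = 1.007 kg/m³.
At stall, lift equals weight: L = W = m·g = 224000 × 9.81 = 2.197×10^6 N.
From L = ½ρV²S·CL,max = W: V_stall = √(2W/(ρSCL,max)) = √(2·2.197×10^6/(1.007·369·1.76))
V_stall = √6720 = 82 m/s

V_stall = 82 m/s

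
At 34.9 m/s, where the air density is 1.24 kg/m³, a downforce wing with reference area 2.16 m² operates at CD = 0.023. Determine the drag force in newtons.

D = 37.5 N

D = ½ρv²S·CD = ½ × 1.24 × 34.9² × 2.16 × 0.023 = 37.5 N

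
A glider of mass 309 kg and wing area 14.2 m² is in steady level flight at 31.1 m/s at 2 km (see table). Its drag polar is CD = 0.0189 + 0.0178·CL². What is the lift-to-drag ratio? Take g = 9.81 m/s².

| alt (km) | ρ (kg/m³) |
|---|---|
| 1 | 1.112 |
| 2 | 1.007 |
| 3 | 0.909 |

L/D = 19.6

At 2 km, from the table: ρ = 1.007 kg/m³.
In steady level flight, lift balances weight: W = mg = 309 × 9.81 = 3031.3 N.
Dynamic pressure q = 0.5 × 1.007 × 31.1² = 487 Pa.
CL = 2W/(ρv²S) = 2×3031.3/(1.007×31.1²×14.2) = 0.4383.
CD = 0.0189 + 0.0178 × 0.4383² = 0.02232.
L/D = CL/CD = 0.4383 / 0.02232 = 19.6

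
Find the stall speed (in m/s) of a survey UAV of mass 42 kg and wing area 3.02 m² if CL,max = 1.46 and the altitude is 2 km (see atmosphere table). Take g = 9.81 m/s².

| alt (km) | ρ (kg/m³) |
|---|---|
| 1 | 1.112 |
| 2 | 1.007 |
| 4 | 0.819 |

At 2 km, from the table: ρ = 1.007 kg/m³.
Stall occurs when L = W at CL,max. W = mg = 42 × 9.81 = 412 N.
From L = ½ρV²S·CL,max = W: V_stall = √(2W/(ρSCL,max)) = √(2·412/(1.007·3.02·1.46))
V_stall = √185.6 = 13.6 m/s

V_stall = 13.6 m/s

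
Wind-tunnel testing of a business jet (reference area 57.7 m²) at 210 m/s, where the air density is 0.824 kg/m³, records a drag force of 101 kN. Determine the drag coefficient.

From D = ½ρv²S·CD, rearranging gives CD = 2D/(ρv²S).
CD = 2 × 1.01×10^5 / (0.824 × 210² × 57.7) = 0.0963

CD = 0.0963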